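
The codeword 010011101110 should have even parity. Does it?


Number of 1s: 7

No, parity error (7 ones)


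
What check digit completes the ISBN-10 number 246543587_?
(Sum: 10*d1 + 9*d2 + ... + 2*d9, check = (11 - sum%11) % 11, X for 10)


Weighted sum: 236
236 mod 11 = 5

Check digit: 6


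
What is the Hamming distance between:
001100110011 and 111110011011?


XOR: 110010101000
Count of 1s: 5

5


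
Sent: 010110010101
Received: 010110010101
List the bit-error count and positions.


XOR: 000000000000

0 errors (received matches sent)


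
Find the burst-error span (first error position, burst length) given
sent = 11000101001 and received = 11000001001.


XOR: 00000100000

Burst at position 5, length 1


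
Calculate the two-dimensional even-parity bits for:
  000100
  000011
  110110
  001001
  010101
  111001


Row parities: 100010
Column parities: 010100

Row P: 100010, Col P: 010100, Corner: 0


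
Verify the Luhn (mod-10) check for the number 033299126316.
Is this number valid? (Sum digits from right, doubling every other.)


Luhn sum = 47
47 mod 10 = 7

Invalid (Luhn sum mod 10 = 7)


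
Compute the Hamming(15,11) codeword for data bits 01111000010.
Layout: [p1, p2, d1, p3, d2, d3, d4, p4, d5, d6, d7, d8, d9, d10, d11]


Parity bits: p1=1, p2=1, p3=0, p4=0

110011101000010


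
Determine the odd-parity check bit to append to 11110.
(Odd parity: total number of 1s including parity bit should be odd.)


Number of 1s in data: 4
Parity bit: 1

1


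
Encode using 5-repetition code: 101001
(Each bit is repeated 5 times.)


Each bit -> 5 copies

111110000011111000000000011111


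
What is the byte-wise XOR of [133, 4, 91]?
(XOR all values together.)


XOR chain: 133 ^ 4 ^ 91 = 218

218


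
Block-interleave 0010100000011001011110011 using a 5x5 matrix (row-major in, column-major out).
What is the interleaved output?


Matrix:
  00101
  00000
  01100
  10111
  10011
Read columns: 0001100100101100001110011

0001100100101100001110011


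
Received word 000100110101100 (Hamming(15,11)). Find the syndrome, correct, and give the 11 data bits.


Syndrome = 0: no error detected

Data: 00010101100 (no errors)


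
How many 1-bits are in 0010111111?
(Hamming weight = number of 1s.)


Counting 1s in 0010111111

7


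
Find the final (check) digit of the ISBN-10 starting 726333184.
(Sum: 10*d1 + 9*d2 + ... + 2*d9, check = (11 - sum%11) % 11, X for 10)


Weighted sum: 226
226 mod 11 = 6

Check digit: 5


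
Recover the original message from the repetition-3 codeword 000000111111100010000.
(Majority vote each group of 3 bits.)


Groups: 000, 000, 111, 111, 100, 010, 000
Majority votes: 0011000

0011000


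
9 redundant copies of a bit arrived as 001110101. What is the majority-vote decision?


Ones: 5 out of 9
Threshold: 5

1 (5/9 voted 1)


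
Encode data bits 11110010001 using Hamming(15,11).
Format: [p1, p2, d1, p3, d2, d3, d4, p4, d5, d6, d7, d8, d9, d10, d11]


Parity bits: p1=1, p2=1, p3=0, p4=0

111011100010001


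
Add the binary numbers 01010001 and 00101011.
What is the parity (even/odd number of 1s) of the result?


01010001 = 81
00101011 = 43
Sum = 124 = 1111100
1s count = 5

odd parity (5 ones in 1111100)


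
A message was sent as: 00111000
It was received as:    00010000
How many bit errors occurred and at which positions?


XOR: 00101000

2 error(s) at position(s): 2, 4


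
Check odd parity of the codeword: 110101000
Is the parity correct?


Number of 1s: 4

No, parity error (4 ones)


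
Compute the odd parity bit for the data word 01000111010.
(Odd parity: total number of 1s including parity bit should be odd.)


Number of 1s in data: 5
Parity bit: 0

0


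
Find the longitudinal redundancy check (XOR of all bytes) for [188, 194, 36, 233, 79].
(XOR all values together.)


XOR chain: 188 ^ 194 ^ 36 ^ 233 ^ 79 = 252

252


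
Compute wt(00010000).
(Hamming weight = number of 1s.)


Counting 1s in 00010000

1


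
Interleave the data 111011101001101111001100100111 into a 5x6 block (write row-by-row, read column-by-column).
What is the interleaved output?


Matrix:
  111011
  101001
  101111
  001100
  100111
Read columns: 111011000011110001111010111101

111011000011110001111010111101


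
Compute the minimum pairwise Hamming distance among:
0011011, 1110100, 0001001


Comparing all pairs, minimum distance: 2
Can detect 1 errors, correct 0 errors

2


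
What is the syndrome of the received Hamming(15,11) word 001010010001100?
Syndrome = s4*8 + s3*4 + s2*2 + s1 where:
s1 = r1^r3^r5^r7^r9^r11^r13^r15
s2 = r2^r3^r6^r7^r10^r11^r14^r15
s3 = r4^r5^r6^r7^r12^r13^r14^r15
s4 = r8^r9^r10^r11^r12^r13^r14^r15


s1=1, s2=1, s3=1, s4=1

Syndrome = 15 (error at position 15)


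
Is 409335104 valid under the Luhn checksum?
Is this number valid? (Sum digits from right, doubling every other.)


Luhn sum = 28
28 mod 10 = 8

Invalid (Luhn sum mod 10 = 8)


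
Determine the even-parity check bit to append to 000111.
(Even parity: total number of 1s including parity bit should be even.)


Number of 1s in data: 3
Parity bit: 1

1


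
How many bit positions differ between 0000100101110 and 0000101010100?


XOR: 0000001111010
Count of 1s: 5

5


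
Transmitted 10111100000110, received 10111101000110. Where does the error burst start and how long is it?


XOR: 00000001000000

Burst at position 7, length 1


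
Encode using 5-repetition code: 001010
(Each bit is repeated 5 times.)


Each bit -> 5 copies

000000000011111000001111100000


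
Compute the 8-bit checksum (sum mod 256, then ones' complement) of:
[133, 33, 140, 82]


Sum = 388 mod 256 = 132
Complement = 123

123


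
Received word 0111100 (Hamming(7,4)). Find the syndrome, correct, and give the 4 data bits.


Syndrome = 0: no error detected

Data: 1100 (no errors)


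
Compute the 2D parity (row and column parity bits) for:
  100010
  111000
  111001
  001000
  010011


Row parities: 01011
Column parities: 111000

Row P: 01011, Col P: 111000, Corner: 1


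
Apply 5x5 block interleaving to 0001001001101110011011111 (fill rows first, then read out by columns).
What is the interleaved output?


Matrix:
  00010
  01001
  10111
  00110
  11111
Read columns: 0010101001001111011101101

0010101001001111011101101


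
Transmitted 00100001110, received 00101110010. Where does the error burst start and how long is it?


XOR: 00001111100

Burst at position 4, length 5


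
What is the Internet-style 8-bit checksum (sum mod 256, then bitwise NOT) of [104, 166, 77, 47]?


Sum = 394 mod 256 = 138
Complement = 117

117


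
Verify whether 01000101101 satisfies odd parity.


Number of 1s: 5

Yes, parity is correct (5 ones)


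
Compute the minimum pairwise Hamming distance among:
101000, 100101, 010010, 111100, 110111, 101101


Comparing all pairs, minimum distance: 1
Can detect 0 errors, correct 0 errors

1


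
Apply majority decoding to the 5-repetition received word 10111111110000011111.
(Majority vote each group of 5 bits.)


Groups: 10111, 11111, 00000, 11111
Majority votes: 1101

1101


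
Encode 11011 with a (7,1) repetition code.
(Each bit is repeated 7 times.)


Each bit -> 7 copies

11111111111111000000011111111111111


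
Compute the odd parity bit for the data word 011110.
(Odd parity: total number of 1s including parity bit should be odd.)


Number of 1s in data: 4
Parity bit: 1

1


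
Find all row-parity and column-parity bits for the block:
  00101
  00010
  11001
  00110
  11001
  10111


Row parities: 011010
Column parities: 10110

Row P: 011010, Col P: 10110, Corner: 1


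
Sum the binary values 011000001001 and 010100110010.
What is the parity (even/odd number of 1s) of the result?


011000001001 = 1545
010100110010 = 1330
Sum = 2875 = 101100111011
1s count = 8

even parity (8 ones in 101100111011)


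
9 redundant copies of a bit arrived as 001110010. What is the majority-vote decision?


Ones: 4 out of 9
Threshold: 5

0 (4/9 voted 1)


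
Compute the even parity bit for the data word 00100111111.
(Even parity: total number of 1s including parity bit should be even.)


Number of 1s in data: 7
Parity bit: 1

1


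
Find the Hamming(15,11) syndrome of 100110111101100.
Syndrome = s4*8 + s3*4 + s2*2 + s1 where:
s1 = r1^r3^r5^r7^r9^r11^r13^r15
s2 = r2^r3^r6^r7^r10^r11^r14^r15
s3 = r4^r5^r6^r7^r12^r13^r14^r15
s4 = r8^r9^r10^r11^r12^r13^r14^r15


s1=1, s2=0, s3=1, s4=1

Syndrome = 13 (error at position 13)


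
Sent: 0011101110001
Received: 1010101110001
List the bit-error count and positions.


XOR: 1001000000000

2 error(s) at position(s): 0, 3


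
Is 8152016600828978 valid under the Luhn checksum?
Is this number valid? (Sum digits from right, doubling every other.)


Luhn sum = 59
59 mod 10 = 9

Invalid (Luhn sum mod 10 = 9)


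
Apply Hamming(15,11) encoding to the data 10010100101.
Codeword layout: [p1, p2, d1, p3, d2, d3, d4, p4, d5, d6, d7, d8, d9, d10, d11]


Parity bits: p1=0, p2=0, p3=1, p4=1

001100110100101


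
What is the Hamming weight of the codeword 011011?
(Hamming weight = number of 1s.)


Counting 1s in 011011

4


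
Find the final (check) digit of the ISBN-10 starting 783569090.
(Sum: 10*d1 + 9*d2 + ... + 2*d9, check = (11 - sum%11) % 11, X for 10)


Weighted sum: 309
309 mod 11 = 1

Check digit: X


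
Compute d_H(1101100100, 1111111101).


XOR: 0010011001
Count of 1s: 4

4


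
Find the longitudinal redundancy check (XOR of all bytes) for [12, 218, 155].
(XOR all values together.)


XOR chain: 12 ^ 218 ^ 155 = 77

77


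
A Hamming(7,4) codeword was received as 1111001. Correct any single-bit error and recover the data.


Syndrome = 3: error at position 3

Data: 0001 (corrected bit 3)


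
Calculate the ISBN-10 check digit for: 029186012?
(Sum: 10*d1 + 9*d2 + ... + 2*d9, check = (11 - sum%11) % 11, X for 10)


Weighted sum: 182
182 mod 11 = 6

Check digit: 5


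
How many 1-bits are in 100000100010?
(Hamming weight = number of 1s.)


Counting 1s in 100000100010

3


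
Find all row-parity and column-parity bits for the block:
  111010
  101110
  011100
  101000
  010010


Row parities: 00100
Column parities: 110010

Row P: 00100, Col P: 110010, Corner: 1


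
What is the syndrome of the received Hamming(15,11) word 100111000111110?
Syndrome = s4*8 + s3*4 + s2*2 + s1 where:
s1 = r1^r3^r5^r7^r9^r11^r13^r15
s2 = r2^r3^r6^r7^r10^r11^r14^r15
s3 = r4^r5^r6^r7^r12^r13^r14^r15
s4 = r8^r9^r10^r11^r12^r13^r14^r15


s1=0, s2=0, s3=0, s4=1

Syndrome = 8 (error at position 8)


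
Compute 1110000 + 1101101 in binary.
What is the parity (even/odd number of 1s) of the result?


1110000 = 112
1101101 = 109
Sum = 221 = 11011101
1s count = 6

even parity (6 ones in 11011101)


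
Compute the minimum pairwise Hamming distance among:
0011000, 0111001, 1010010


Comparing all pairs, minimum distance: 2
Can detect 1 errors, correct 0 errors

2


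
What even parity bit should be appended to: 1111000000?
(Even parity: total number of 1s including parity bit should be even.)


Number of 1s in data: 4
Parity bit: 0

0


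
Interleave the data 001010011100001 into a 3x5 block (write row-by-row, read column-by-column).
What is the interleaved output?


Matrix:
  00101
  00111
  00001
Read columns: 000000110010111

000000110010111


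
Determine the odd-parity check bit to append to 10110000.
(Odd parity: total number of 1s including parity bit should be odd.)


Number of 1s in data: 3
Parity bit: 0

0


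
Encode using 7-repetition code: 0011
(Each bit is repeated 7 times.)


Each bit -> 7 copies

0000000000000011111111111111


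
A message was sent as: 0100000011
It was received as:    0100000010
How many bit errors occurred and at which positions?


XOR: 0000000001

1 error(s) at position(s): 9


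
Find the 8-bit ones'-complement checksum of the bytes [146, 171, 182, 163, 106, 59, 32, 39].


Sum = 898 mod 256 = 130
Complement = 125

125


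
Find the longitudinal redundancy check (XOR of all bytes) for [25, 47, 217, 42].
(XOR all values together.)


XOR chain: 25 ^ 47 ^ 217 ^ 42 = 197

197


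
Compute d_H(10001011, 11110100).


XOR: 01111111
Count of 1s: 7

7


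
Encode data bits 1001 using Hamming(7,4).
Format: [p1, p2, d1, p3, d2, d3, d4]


Parity bits: p1=0, p2=0, p3=1

0011001


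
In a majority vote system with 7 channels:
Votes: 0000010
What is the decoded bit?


Ones: 1 out of 7
Threshold: 4

0 (1/7 voted 1)


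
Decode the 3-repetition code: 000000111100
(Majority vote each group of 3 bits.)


Groups: 000, 000, 111, 100
Majority votes: 0010

0010


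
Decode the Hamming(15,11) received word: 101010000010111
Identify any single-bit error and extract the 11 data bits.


Syndrome = 0: no error detected

Data: 11000010111 (no errors)


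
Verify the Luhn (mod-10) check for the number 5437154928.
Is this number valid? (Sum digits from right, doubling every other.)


Luhn sum = 54
54 mod 10 = 4

Invalid (Luhn sum mod 10 = 4)


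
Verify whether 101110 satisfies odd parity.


Number of 1s: 4

No, parity error (4 ones)


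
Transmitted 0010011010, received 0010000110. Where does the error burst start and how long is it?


XOR: 0000011100

Burst at position 5, length 3


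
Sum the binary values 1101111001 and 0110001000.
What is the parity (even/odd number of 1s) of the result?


1101111001 = 889
0110001000 = 392
Sum = 1281 = 10100000001
1s count = 3

odd parity (3 ones in 10100000001)


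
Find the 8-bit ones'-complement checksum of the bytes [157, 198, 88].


Sum = 443 mod 256 = 187
Complement = 68

68


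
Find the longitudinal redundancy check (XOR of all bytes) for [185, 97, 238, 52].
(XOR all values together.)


XOR chain: 185 ^ 97 ^ 238 ^ 52 = 2

2


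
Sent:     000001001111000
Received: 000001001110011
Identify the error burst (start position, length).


XOR: 000000000001011

Burst at position 11, length 4


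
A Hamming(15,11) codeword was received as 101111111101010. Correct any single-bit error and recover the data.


Syndrome = 11: error at position 11

Data: 11111111010 (corrected bit 11)


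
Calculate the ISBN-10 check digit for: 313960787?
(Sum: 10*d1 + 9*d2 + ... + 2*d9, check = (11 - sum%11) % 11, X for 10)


Weighted sum: 228
228 mod 11 = 8

Check digit: 3


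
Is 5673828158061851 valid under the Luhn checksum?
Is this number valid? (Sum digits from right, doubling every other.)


Luhn sum = 59
59 mod 10 = 9

Invalid (Luhn sum mod 10 = 9)


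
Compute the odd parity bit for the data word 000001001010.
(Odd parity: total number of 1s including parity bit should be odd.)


Number of 1s in data: 3
Parity bit: 0

0


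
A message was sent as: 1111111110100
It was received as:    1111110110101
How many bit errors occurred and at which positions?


XOR: 0000001000001

2 error(s) at position(s): 6, 12


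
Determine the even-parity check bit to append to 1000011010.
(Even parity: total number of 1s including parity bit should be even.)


Number of 1s in data: 4
Parity bit: 0

0


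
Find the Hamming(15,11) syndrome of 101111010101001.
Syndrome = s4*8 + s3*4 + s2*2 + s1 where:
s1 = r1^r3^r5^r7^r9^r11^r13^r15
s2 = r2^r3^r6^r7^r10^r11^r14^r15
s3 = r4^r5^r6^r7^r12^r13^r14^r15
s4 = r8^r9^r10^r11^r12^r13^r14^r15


s1=0, s2=0, s3=1, s4=0

Syndrome = 4 (error at position 4)


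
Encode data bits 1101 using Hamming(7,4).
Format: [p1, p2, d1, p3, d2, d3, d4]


Parity bits: p1=1, p2=0, p3=0

1010101


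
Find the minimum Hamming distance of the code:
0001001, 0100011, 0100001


Comparing all pairs, minimum distance: 1
Can detect 0 errors, correct 0 errors

1


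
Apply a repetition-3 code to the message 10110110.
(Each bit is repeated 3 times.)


Each bit -> 3 copies

111000111111000111111000


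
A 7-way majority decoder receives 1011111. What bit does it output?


Ones: 6 out of 7
Threshold: 4

1 (6/7 voted 1)


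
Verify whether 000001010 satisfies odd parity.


Number of 1s: 2

No, parity error (2 ones)


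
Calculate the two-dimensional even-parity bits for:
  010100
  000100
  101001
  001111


Row parities: 0110
Column parities: 110110

Row P: 0110, Col P: 110110, Corner: 0


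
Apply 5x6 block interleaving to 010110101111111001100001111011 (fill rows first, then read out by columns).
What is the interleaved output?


Matrix:
  010110
  101111
  111001
  100001
  111011
Read columns: 011111010101101110001100101111

011111010101101110001100101111


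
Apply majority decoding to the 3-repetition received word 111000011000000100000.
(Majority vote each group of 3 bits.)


Groups: 111, 000, 011, 000, 000, 100, 000
Majority votes: 1010000

1010000


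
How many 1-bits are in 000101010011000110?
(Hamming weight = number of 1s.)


Counting 1s in 000101010011000110

7


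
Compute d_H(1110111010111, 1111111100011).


XOR: 0001000110100
Count of 1s: 4

4


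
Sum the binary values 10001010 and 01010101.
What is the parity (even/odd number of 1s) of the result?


10001010 = 138
01010101 = 85
Sum = 223 = 11011111
1s count = 7

odd parity (7 ones in 11011111)


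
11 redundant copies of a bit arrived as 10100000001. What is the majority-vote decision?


Ones: 3 out of 11
Threshold: 6

0 (3/11 voted 1)


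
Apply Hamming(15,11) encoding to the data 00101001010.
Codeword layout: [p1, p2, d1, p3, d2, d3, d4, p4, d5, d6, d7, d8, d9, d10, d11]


Parity bits: p1=1, p2=0, p3=1, p4=1

100101011001010


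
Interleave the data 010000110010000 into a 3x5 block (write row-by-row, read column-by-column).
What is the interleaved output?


Matrix:
  01000
  01100
  10000
Read columns: 001110010000000

001110010000000


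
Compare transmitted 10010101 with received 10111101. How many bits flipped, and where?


XOR: 00101000

2 error(s) at position(s): 2, 4


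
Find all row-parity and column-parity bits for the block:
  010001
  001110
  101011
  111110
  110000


Row parities: 01010
Column parities: 111010

Row P: 01010, Col P: 111010, Corner: 0


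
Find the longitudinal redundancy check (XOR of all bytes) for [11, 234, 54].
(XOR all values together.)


XOR chain: 11 ^ 234 ^ 54 = 215

215


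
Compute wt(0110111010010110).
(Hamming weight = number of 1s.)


Counting 1s in 0110111010010110

9


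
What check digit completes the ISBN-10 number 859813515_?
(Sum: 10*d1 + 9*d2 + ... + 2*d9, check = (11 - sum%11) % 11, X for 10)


Weighted sum: 307
307 mod 11 = 10

Check digit: 1


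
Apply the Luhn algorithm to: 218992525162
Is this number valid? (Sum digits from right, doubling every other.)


Luhn sum = 42
42 mod 10 = 2

Invalid (Luhn sum mod 10 = 2)


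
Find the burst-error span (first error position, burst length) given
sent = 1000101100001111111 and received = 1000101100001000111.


XOR: 0000000000000111000

Burst at position 13, length 3


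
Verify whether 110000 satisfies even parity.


Number of 1s: 2

Yes, parity is correct (2 ones)


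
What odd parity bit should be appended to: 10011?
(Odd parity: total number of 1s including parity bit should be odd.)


Number of 1s in data: 3
Parity bit: 0

0


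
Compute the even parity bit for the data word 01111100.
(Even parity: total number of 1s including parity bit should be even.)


Number of 1s in data: 5
Parity bit: 1

1


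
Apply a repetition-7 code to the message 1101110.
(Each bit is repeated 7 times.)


Each bit -> 7 copies

1111111111111100000001111111111111111111110000000


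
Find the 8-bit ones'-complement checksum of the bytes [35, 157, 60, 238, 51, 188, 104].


Sum = 833 mod 256 = 65
Complement = 190

190


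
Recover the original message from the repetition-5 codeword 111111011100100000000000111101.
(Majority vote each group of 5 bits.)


Groups: 11111, 10111, 00100, 00000, 00001, 11101
Majority votes: 110001

110001


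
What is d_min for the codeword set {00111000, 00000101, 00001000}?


Comparing all pairs, minimum distance: 2
Can detect 1 errors, correct 0 errors

2


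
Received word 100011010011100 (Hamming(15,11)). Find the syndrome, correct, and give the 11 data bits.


Syndrome = 0: no error detected

Data: 01100011100 (no errors)


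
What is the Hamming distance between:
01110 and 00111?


XOR: 01001
Count of 1s: 2

2


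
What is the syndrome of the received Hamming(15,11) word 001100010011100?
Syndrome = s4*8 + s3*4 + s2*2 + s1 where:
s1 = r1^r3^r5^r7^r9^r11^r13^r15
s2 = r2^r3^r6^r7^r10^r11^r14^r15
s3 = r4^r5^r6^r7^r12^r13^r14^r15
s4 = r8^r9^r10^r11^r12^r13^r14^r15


s1=1, s2=0, s3=1, s4=0

Syndrome = 5 (error at position 5)


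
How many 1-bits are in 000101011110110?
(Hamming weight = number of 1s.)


Counting 1s in 000101011110110

8


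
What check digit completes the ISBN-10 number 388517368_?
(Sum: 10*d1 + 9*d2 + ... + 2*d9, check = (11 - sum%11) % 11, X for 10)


Weighted sum: 288
288 mod 11 = 2

Check digit: 9


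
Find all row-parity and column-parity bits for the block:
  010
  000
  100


Row parities: 101
Column parities: 110

Row P: 101, Col P: 110, Corner: 0


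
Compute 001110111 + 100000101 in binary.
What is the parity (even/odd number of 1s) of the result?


001110111 = 119
100000101 = 261
Sum = 380 = 101111100
1s count = 6

even parity (6 ones in 101111100)


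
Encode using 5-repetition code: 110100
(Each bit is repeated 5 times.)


Each bit -> 5 copies

111111111100000111110000000000


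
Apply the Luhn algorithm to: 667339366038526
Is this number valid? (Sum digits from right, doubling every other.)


Luhn sum = 71
71 mod 10 = 1

Invalid (Luhn sum mod 10 = 1)


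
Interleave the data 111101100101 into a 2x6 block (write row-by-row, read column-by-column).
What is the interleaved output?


Matrix:
  111101
  100101
Read columns: 111010110011

111010110011


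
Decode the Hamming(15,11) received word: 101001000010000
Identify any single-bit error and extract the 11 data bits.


Syndrome = 15: error at position 15

Data: 10100010001 (corrected bit 15)


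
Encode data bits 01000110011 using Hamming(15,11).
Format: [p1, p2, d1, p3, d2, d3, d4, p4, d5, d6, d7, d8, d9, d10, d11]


Parity bits: p1=1, p2=0, p3=1, p4=0

100110000110011


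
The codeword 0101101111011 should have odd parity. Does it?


Number of 1s: 9

Yes, parity is correct (9 ones)


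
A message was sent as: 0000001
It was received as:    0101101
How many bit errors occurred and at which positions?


XOR: 0101100

3 error(s) at position(s): 1, 3, 4


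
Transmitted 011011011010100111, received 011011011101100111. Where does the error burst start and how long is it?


XOR: 000000000111000000

Burst at position 9, length 3


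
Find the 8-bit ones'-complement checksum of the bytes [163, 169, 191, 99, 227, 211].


Sum = 1060 mod 256 = 36
Complement = 219

219


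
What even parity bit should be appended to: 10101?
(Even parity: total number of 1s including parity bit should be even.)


Number of 1s in data: 3
Parity bit: 1

1


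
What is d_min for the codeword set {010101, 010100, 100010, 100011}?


Comparing all pairs, minimum distance: 1
Can detect 0 errors, correct 0 errors

1


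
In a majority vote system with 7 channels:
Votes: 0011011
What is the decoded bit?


Ones: 4 out of 7
Threshold: 4

1 (4/7 voted 1)


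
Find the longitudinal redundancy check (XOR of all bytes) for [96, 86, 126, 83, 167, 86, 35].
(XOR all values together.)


XOR chain: 96 ^ 86 ^ 126 ^ 83 ^ 167 ^ 86 ^ 35 = 201

201


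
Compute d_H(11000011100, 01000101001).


XOR: 10000110101
Count of 1s: 5

5


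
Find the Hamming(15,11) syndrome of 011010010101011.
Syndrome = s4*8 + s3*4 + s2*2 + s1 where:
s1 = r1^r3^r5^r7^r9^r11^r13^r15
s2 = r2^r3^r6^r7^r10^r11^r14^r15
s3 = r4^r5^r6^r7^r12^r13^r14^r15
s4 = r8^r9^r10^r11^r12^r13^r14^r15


s1=1, s2=1, s3=0, s4=1

Syndrome = 11 (error at position 11)


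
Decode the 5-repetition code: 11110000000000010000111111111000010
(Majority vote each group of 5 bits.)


Groups: 11110, 00000, 00000, 10000, 11111, 11110, 00010
Majority votes: 1000110

1000110


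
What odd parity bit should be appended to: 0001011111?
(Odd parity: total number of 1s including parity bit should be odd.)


Number of 1s in data: 6
Parity bit: 1

1


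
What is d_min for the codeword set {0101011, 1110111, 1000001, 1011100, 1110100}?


Comparing all pairs, minimum distance: 2
Can detect 1 errors, correct 0 errors

2


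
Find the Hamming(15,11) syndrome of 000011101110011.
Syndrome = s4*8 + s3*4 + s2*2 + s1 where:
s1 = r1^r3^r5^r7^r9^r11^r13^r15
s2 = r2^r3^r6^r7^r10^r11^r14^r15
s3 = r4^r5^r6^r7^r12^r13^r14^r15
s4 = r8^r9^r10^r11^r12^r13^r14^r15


s1=1, s2=0, s3=1, s4=1

Syndrome = 13 (error at position 13)


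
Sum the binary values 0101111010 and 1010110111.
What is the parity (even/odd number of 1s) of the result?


0101111010 = 378
1010110111 = 695
Sum = 1073 = 10000110001
1s count = 4

even parity (4 ones in 10000110001)


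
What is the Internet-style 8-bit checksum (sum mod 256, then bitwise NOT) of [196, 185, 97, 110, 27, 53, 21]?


Sum = 689 mod 256 = 177
Complement = 78

78


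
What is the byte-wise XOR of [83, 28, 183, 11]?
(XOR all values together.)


XOR chain: 83 ^ 28 ^ 183 ^ 11 = 243

243


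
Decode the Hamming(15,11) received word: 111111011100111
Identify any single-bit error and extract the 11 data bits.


Syndrome = 0: no error detected

Data: 11101100111 (no errors)


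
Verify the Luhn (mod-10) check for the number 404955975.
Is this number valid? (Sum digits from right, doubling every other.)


Luhn sum = 42
42 mod 10 = 2

Invalid (Luhn sum mod 10 = 2)


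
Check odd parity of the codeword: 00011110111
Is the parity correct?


Number of 1s: 7

Yes, parity is correct (7 ones)


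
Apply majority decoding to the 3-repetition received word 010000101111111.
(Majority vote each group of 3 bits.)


Groups: 010, 000, 101, 111, 111
Majority votes: 00111

00111


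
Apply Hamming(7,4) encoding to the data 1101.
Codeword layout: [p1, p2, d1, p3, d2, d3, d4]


Parity bits: p1=1, p2=0, p3=0

1010101


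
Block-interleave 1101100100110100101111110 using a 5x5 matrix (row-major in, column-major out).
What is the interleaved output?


Matrix:
  11011
  00100
  11010
  01011
  11110
Read columns: 1010110111010011011110010

1010110111010011011110010


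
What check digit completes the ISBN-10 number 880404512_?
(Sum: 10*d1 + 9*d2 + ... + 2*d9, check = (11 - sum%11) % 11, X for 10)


Weighted sum: 227
227 mod 11 = 7

Check digit: 4


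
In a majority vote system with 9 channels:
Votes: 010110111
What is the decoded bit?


Ones: 6 out of 9
Threshold: 5

1 (6/9 voted 1)


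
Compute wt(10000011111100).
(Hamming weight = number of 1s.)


Counting 1s in 10000011111100

7


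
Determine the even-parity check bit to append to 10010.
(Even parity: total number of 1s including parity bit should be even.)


Number of 1s in data: 2
Parity bit: 0

0


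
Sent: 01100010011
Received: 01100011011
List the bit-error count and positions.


XOR: 00000001000

1 error(s) at position(s): 7


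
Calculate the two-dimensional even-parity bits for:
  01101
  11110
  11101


Row parities: 100
Column parities: 01110

Row P: 100, Col P: 01110, Corner: 1


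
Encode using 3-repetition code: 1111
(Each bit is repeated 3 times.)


Each bit -> 3 copies

111111111111


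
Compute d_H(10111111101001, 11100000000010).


XOR: 01011111101011
Count of 1s: 10

10


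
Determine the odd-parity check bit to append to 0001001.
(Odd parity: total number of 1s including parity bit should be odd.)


Number of 1s in data: 2
Parity bit: 1

1


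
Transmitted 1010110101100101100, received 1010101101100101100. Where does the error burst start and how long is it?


XOR: 0000011000000000000

Burst at position 5, length 2


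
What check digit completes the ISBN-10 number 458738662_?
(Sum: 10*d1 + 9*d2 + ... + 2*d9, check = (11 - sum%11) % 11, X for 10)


Weighted sum: 302
302 mod 11 = 5

Check digit: 6


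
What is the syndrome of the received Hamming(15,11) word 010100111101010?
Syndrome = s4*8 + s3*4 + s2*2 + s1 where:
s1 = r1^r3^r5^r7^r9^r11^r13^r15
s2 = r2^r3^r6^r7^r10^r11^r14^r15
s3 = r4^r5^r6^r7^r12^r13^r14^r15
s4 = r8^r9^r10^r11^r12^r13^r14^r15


s1=0, s2=0, s3=0, s4=1

Syndrome = 8 (error at position 8)


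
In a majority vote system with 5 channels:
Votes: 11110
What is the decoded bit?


Ones: 4 out of 5
Threshold: 3

1 (4/5 voted 1)


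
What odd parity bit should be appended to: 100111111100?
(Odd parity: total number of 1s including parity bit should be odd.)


Number of 1s in data: 8
Parity bit: 1

1


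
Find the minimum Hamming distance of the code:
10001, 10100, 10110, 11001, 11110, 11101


Comparing all pairs, minimum distance: 1
Can detect 0 errors, correct 0 errors

1


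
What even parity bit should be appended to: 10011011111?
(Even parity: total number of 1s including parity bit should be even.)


Number of 1s in data: 8
Parity bit: 0

0


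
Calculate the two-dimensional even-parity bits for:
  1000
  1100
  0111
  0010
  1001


Row parities: 10110
Column parities: 1000

Row P: 10110, Col P: 1000, Corner: 1


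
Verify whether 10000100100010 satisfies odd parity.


Number of 1s: 4

No, parity error (4 ones)


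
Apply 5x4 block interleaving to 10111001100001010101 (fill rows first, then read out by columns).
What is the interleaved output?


Matrix:
  1011
  1001
  1000
  0101
  0101
Read columns: 11100000111000011011

11100000111000011011


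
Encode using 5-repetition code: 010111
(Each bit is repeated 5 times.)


Each bit -> 5 copies

000001111100000111111111111111


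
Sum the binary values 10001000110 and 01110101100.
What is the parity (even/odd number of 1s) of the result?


10001000110 = 1094
01110101100 = 940
Sum = 2034 = 11111110010
1s count = 8

even parity (8 ones in 11111110010)


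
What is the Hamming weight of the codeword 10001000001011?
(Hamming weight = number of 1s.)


Counting 1s in 10001000001011

5


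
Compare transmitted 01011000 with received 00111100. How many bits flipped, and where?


XOR: 01100100

3 error(s) at position(s): 1, 2, 5


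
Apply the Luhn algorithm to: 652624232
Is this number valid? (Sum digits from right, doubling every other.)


Luhn sum = 32
32 mod 10 = 2

Invalid (Luhn sum mod 10 = 2)


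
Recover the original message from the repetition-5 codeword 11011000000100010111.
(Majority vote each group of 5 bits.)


Groups: 11011, 00000, 01000, 10111
Majority votes: 1001

1001


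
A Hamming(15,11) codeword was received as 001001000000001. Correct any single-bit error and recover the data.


Syndrome = 10: error at position 10

Data: 10100100001 (corrected bit 10)


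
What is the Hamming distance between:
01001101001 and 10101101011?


XOR: 11100000010
Count of 1s: 4

4


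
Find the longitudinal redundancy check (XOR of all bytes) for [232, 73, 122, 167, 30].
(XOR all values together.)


XOR chain: 232 ^ 73 ^ 122 ^ 167 ^ 30 = 98

98


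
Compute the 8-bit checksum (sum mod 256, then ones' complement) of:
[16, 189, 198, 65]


Sum = 468 mod 256 = 212
Complement = 43

43


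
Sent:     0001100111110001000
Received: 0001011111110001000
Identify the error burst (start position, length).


XOR: 0000111000000000000

Burst at position 4, length 3


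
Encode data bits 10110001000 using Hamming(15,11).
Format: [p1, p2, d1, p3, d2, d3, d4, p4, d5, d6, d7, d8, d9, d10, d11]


Parity bits: p1=0, p2=1, p3=1, p4=1

011101110001000


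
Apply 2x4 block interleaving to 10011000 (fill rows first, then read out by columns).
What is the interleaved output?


Matrix:
  1001
  1000
Read columns: 11000010

11000010


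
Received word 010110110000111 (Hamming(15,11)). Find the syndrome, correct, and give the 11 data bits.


Syndrome = 0: no error detected

Data: 01010000111 (no errors)


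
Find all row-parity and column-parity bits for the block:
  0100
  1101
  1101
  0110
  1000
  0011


Row parities: 111010
Column parities: 1001

Row P: 111010, Col P: 1001, Corner: 0


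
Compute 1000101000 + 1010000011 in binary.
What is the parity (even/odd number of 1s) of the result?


1000101000 = 552
1010000011 = 643
Sum = 1195 = 10010101011
1s count = 6

even parity (6 ones in 10010101011)


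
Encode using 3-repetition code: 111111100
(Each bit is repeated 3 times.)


Each bit -> 3 copies

111111111111111111111000000


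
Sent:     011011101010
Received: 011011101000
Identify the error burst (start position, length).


XOR: 000000000010

Burst at position 10, length 1


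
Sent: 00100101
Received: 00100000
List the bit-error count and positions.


XOR: 00000101

2 error(s) at position(s): 5, 7


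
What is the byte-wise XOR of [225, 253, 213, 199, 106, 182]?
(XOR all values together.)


XOR chain: 225 ^ 253 ^ 213 ^ 199 ^ 106 ^ 182 = 210

210


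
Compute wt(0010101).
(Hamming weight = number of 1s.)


Counting 1s in 0010101

3


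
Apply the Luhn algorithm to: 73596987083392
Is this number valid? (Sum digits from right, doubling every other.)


Luhn sum = 72
72 mod 10 = 2

Invalid (Luhn sum mod 10 = 2)


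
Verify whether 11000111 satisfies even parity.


Number of 1s: 5

No, parity error (5 ones)


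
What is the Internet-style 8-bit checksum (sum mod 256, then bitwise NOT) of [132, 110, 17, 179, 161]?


Sum = 599 mod 256 = 87
Complement = 168

168


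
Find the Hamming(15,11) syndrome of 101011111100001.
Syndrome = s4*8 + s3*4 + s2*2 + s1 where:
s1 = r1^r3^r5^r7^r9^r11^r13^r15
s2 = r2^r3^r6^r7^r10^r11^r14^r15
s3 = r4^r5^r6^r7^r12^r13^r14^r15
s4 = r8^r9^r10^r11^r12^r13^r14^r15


s1=0, s2=1, s3=0, s4=0

Syndrome = 2 (error at position 2)


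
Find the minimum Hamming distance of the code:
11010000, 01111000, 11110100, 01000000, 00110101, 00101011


Comparing all pairs, minimum distance: 2
Can detect 1 errors, correct 0 errors

2


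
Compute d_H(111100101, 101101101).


XOR: 010001000
Count of 1s: 2

2


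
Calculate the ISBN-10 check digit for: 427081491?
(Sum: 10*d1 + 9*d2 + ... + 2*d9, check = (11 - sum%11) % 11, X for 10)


Weighted sum: 212
212 mod 11 = 3

Check digit: 8


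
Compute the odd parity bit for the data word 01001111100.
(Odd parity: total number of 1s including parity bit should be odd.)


Number of 1s in data: 6
Parity bit: 1

1


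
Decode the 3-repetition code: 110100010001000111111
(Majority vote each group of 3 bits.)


Groups: 110, 100, 010, 001, 000, 111, 111
Majority votes: 1000011

1000011


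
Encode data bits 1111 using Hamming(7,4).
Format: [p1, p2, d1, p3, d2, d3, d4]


Parity bits: p1=1, p2=1, p3=1

1111111


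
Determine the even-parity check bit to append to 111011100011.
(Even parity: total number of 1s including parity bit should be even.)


Number of 1s in data: 8
Parity bit: 0

0


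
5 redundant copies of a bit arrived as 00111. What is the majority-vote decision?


Ones: 3 out of 5
Threshold: 3

1 (3/5 voted 1)


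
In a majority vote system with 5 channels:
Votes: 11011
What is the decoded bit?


Ones: 4 out of 5
Threshold: 3

1 (4/5 voted 1)


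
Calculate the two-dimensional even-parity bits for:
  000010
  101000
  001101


Row parities: 101
Column parities: 100111

Row P: 101, Col P: 100111, Corner: 0


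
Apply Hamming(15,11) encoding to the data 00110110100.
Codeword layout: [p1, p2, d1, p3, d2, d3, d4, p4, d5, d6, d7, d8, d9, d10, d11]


Parity bits: p1=1, p2=0, p3=1, p4=1

100101110110100


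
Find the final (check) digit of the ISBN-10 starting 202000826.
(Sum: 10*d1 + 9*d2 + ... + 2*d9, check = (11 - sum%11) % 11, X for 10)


Weighted sum: 86
86 mod 11 = 9

Check digit: 2


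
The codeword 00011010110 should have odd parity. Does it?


Number of 1s: 5

Yes, parity is correct (5 ones)


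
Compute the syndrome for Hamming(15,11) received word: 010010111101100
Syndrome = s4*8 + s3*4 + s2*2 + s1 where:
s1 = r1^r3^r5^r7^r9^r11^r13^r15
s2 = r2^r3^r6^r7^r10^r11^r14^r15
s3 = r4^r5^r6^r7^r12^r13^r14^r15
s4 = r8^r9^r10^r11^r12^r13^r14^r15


s1=0, s2=1, s3=0, s4=1

Syndrome = 10 (error at position 10)


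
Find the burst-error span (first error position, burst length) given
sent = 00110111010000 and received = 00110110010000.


XOR: 00000001000000

Burst at position 7, length 1


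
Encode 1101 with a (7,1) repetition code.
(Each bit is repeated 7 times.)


Each bit -> 7 copies

1111111111111100000001111111


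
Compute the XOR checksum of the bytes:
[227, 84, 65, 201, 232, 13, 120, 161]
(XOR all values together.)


XOR chain: 227 ^ 84 ^ 65 ^ 201 ^ 232 ^ 13 ^ 120 ^ 161 = 3

3


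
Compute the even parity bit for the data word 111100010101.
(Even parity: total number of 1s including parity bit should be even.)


Number of 1s in data: 7
Parity bit: 1

1


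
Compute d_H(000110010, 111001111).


XOR: 111111101
Count of 1s: 8

8


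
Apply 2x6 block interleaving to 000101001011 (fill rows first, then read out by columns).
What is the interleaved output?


Matrix:
  000101
  001011
Read columns: 000001100111

000001100111


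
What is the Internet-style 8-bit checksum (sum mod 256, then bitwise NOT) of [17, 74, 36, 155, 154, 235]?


Sum = 671 mod 256 = 159
Complement = 96

96


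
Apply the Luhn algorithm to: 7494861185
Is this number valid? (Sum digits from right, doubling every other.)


Luhn sum = 50
50 mod 10 = 0

Valid (Luhn sum mod 10 = 0)


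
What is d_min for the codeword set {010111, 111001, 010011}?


Comparing all pairs, minimum distance: 1
Can detect 0 errors, correct 0 errors

1


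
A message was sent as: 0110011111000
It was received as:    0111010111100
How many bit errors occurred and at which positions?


XOR: 0001001000100

3 error(s) at position(s): 3, 6, 10


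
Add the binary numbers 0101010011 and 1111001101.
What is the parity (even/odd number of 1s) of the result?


0101010011 = 339
1111001101 = 973
Sum = 1312 = 10100100000
1s count = 3

odd parity (3 ones in 10100100000)


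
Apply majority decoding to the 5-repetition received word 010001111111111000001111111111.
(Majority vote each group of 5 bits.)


Groups: 01000, 11111, 11111, 00000, 11111, 11111
Majority votes: 011011

011011


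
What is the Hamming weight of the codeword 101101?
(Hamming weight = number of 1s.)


Counting 1s in 101101

4


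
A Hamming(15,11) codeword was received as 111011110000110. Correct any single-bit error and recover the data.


Syndrome = 15: error at position 15

Data: 11110000111 (corrected bit 15)


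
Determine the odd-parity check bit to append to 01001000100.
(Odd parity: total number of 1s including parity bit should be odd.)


Number of 1s in data: 3
Parity bit: 0

0


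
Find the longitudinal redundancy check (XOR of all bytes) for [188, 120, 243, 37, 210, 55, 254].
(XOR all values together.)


XOR chain: 188 ^ 120 ^ 243 ^ 37 ^ 210 ^ 55 ^ 254 = 9

9


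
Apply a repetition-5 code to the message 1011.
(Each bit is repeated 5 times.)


Each bit -> 5 copies

11111000001111111111
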